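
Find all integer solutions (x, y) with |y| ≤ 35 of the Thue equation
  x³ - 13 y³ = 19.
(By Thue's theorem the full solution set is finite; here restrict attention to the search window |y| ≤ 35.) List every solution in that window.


The equation is x³ - 13y³ = 19. For fixed y, x³ = 13·y³ + 19, so a solution requires the RHS to be a perfect cube.
Strategy: iterate y from -35 to 35, compute RHS = 13·y³ + 19, and check whether it is a (positive or negative) perfect cube.
Check small values of y:
  y = 0: RHS = 19 is not a perfect cube.
  y = 1: RHS = 32 is not a perfect cube.
  y = -1: RHS = 6 is not a perfect cube.
  y = 2: RHS = 123 is not a perfect cube.
  y = -2: RHS = -85 is not a perfect cube.
  y = 3: RHS = 370 is not a perfect cube.
  y = -3: RHS = -332 is not a perfect cube.
Continuing the search up to |y| = 35 finds no solutions either.
No (x, y) in the scanned range satisfies the equation.

No integer solutions with |y| ≤ 35.


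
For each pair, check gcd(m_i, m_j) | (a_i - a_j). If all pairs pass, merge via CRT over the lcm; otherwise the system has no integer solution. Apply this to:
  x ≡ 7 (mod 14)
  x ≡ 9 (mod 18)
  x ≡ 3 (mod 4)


Moduli 14, 18, 4 are not pairwise coprime, so CRT works modulo lcm(m_i) when all pairwise compatibility conditions hold.
Pairwise compatibility: gcd(m_i, m_j) must divide a_i - a_j for every pair.
Merge one congruence at a time:
  Start: x ≡ 7 (mod 14).
  Combine with x ≡ 9 (mod 18): gcd(14, 18) = 2; 9 - 7 = 2, which IS divisible by 2, so compatible.
    Write x = 7 + 14·t and substitute into x ≡ 9 (mod 18): 14·t ≡ 9 − 7 = 2 (mod 18).
    Divide the congruence (and modulus) by g = 2: 7·t ≡ 1 (mod 9).
    The inverse of 7 mod 9 is 4 (since 7·4 = 28 = 3·9 + 1), so t ≡ 4·1 = 4 ≡ 4 (mod 9).
    Then x = 7 + 14·4 = 63, valid modulo lcm(14, 18) = 126: x ≡ 63 (mod 126).
  Combine with x ≡ 3 (mod 4): gcd(126, 4) = 2; 3 - 63 = -60, which IS divisible by 2, so compatible.
    Write x = 63 + 126·t and substitute into x ≡ 3 (mod 4): 126·t ≡ 3 − 63 = -60 (mod 4).
    Divide the congruence (and modulus) by g = 2: 63·t ≡ -30 (mod 2).
    Reduce coefficients mod 2: 1·t ≡ 0 (mod 2).
    So t ≡ 0 (mod 2).
    Then x = 63 + 126·0 = 63, valid modulo lcm(126, 4) = 252: x ≡ 63 (mod 252).
Verify: 63 mod 14 = 7, 63 mod 18 = 9, 63 mod 4 = 3.

x ≡ 63 (mod 252).


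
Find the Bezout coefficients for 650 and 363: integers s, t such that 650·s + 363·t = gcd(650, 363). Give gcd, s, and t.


Euclidean algorithm on (650, 363) — divide until remainder is 0:
  650 = 1 · 363 + 287
  363 = 1 · 287 + 76
  287 = 3 · 76 + 59
  76 = 1 · 59 + 17
  59 = 3 · 17 + 8
  17 = 2 · 8 + 1
  8 = 8 · 1 + 0
gcd(650, 363) = 1.
Track Bezout coefficients alongside the remainders: start with r₀ = 650 = a·1 + b·0 (s = 1, t = 0) and r₁ = 363 = a·0 + b·1 (s = 0, t = 1); each new remainder r_{k+1} = r_{k-1} − q_k·r_k inherits s_{k+1} = s_{k-1} − q_k·s_k, t_{k+1} = t_{k-1} − q_k·t_k, so r_k = a·s_k + b·t_k at every step:
  q = 1: r = 287, s = 1 − 1·0 = 1, t = 0 − 1·1 = -1  (check: 650·1 + 363·(-1) = 287)
  q = 1: r = 76, s = 0 − 1·1 = -1, t = 1 − 1·(-1) = 2  (check: 650·(-1) + 363·2 = 76)
  q = 3: r = 59, s = 1 − 3·(-1) = 4, t = -1 − 3·2 = -7  (check: 650·4 + 363·(-7) = 59)
  q = 1: r = 17, s = -1 − 1·4 = -5, t = 2 − 1·(-7) = 9  (check: 650·(-5) + 363·9 = 17)
  q = 3: r = 8, s = 4 − 3·(-5) = 19, t = -7 − 3·9 = -34  (check: 650·19 + 363·(-34) = 8)
  q = 2: r = 1, s = -5 − 2·19 = -43, t = 9 − 2·(-34) = 77  (check: 650·(-43) + 363·77 = 1)
The row with r = 1 (the gcd) gives the Bezout coefficients s = -43, t = 77.
Result: 650 · (-43) + 363 · (77) = 1.

gcd(650, 363) = 1; s = -43, t = 77 (check: 650·(-43) + 363·77 = 1).


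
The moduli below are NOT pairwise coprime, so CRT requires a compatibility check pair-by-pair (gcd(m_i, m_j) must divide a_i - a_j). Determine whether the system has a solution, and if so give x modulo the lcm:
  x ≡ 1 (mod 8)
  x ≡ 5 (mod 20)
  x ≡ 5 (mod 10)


Moduli 8, 20, 10 are not pairwise coprime, so CRT works modulo lcm(m_i) when all pairwise compatibility conditions hold.
Pairwise compatibility: gcd(m_i, m_j) must divide a_i - a_j for every pair.
Merge one congruence at a time:
  Start: x ≡ 1 (mod 8).
  Combine with x ≡ 5 (mod 20): gcd(8, 20) = 4; 5 - 1 = 4, which IS divisible by 4, so compatible.
    Write x = 1 + 8·t and substitute into x ≡ 5 (mod 20): 8·t ≡ 5 − 1 = 4 (mod 20).
    Divide the congruence (and modulus) by g = 4: 2·t ≡ 1 (mod 5).
    The inverse of 2 mod 5 is 3 (since 2·3 = 6 = 1·5 + 1), so t ≡ 3·1 = 3 ≡ 3 (mod 5).
    Then x = 1 + 8·3 = 25, valid modulo lcm(8, 20) = 40: x ≡ 25 (mod 40).
  Combine with x ≡ 5 (mod 10): gcd(40, 10) = 10; 5 - 25 = -20, which IS divisible by 10, so compatible.
    Write x = 25 + 40·t and substitute into x ≡ 5 (mod 10): 40·t ≡ 5 − 25 = -20 (mod 10).
    Divide the congruence (and modulus) by g = 10: 4·t ≡ -2 (mod 1).
    Modulo 1 every t works; take t = 0.
    Then x = 25 + 40·0 = 25, valid modulo lcm(40, 10) = 40: x ≡ 25 (mod 40).
Verify: 25 mod 8 = 1, 25 mod 20 = 5, 25 mod 10 = 5.

x ≡ 25 (mod 40).


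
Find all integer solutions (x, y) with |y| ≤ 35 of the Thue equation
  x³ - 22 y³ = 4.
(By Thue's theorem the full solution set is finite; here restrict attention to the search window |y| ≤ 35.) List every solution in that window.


The equation is x³ - 22y³ = 4. For fixed y, x³ = 22·y³ + 4, so a solution requires the RHS to be a perfect cube.
Strategy: iterate y from -35 to 35, compute RHS = 22·y³ + 4, and check whether it is a (positive or negative) perfect cube.
Check small values of y:
  y = 0: RHS = 4 is not a perfect cube.
  y = 1: RHS = 26 is not a perfect cube.
  y = -1: RHS = -18 is not a perfect cube.
  y = 2: RHS = 180 is not a perfect cube.
  y = -2: RHS = -172 is not a perfect cube.
  y = 3: RHS = 598 is not a perfect cube.
  y = -3: RHS = -590 is not a perfect cube.
Continuing the search up to |y| = 35 finds no solutions either.
No (x, y) in the scanned range satisfies the equation.

No integer solutions with |y| ≤ 35.


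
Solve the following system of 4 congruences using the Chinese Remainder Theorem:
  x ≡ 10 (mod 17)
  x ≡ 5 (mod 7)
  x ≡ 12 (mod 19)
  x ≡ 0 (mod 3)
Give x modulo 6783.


Product of moduli M = 17 · 7 · 19 · 3 = 6783.
Merge one congruence at a time:
  Start: x ≡ 10 (mod 17).
  Combine with x ≡ 5 (mod 7); new modulus lcm = 119.
    Write x = 10 + 17·t and substitute into x ≡ 5 (mod 7): 17·t ≡ 5 − 10 = -5 (mod 7).
    Reduce coefficients mod 7: 3·t ≡ 2 (mod 7).
    The inverse of 3 mod 7 is 5 (since 3·5 = 15 = 2·7 + 1), so t ≡ 5·2 = 10 ≡ 3 (mod 7).
    Then x = 10 + 17·3 = 61, valid modulo lcm(17, 7) = 119: x ≡ 61 (mod 119).
  Combine with x ≡ 12 (mod 19); new modulus lcm = 2261.
    Write x = 61 + 119·t and substitute into x ≡ 12 (mod 19): 119·t ≡ 12 − 61 = -49 (mod 19).
    Reduce coefficients mod 19: 5·t ≡ 8 (mod 19).
    The inverse of 5 mod 19 is 4 (since 5·4 = 20 = 1·19 + 1), so t ≡ 4·8 = 32 ≡ 13 (mod 19).
    Then x = 61 + 119·13 = 1608, valid modulo lcm(119, 19) = 2261: x ≡ 1608 (mod 2261).
  Combine with x ≡ 0 (mod 3); new modulus lcm = 6783.
    Write x = 1608 + 2261·t and substitute into x ≡ 0 (mod 3): 2261·t ≡ 0 − 1608 = -1608 (mod 3).
    Reduce coefficients mod 3: 2·t ≡ 0 (mod 3).
    The inverse of 2 mod 3 is 2 (since 2·2 = 4 = 1·3 + 1), so t ≡ 2·0 = 0 ≡ 0 (mod 3).
    Then x = 1608 + 2261·0 = 1608, valid modulo lcm(2261, 3) = 6783: x ≡ 1608 (mod 6783).
Verify against each original: 1608 mod 17 = 10, 1608 mod 7 = 5, 1608 mod 19 = 12, 1608 mod 3 = 0.

x ≡ 1608 (mod 6783).


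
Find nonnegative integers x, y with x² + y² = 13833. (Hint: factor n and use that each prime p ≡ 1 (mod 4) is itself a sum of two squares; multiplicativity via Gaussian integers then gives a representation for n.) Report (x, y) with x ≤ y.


Step 1: Factor n = 13833 = 3^2 · 29 · 53.
Step 2: Check the mod-4 condition on each prime factor: 3 ≡ 3 (mod 4), exponent 2 (must be even); 29 ≡ 1 (mod 4), exponent 1; 53 ≡ 1 (mod 4), exponent 1.
All primes ≡ 3 (mod 4) appear to even exponent (or don't appear), so by the two-squares theorem n IS expressible as a sum of two squares.
Step 3: Build a representation. Group n = k² · m with k = 3 and m = 29 · 53 = 1537 (a product of primes ≡ 1 (mod 4)); a representation of m scales to one of n via (k·x)² + (k·y)² = k²(x² + y²). Each prime p ≡ 1 (mod 4) is itself a sum of two squares; find a² by testing p − a² for a perfect square:
  29: 29 − 1² = 28, 29 − 2² = 25 = 5² ⇒ 29 = 2² + 5².
  53: 53 − 1² = 52, 53 − 2² = 49 = 7² ⇒ 53 = 2² + 7².
  Combine using the Brahmagupta–Fibonacci identity (a² + b²)(c² + d²) = (ac − bd)² + (ad + bc)² = (ac + bd)² + (ad − bc)²:
  29 · 53 = 1537: from (2² + 5²)(2² + 7²), take (2·2 − 5·7, 2·7 + 5·2) = (4 − 35, 14 + 10) = (-31, 24); dropping signs (only squares matter) gives (31, 24); check 31² + 24² = 961 + 576 = 1537 ✓.
  Scale by k = 3: (3·31, 3·24) = (93, 72).
Step 4: Order so x ≤ y and verify: 72² + 93² = 5184 + 8649 = 13833 = n. ✓

n = 13833 = 72² + 93² (one valid representation with x ≤ y).


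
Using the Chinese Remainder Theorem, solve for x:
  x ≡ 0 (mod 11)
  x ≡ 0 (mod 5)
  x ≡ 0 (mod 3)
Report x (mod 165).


Moduli 11, 5, 3 are pairwise coprime; by CRT there is a unique solution modulo M = 11 · 5 · 3 = 165.
Solve pairwise, accumulating the modulus:
  Start with x ≡ 0 (mod 11).
  Combine with x ≡ 0 (mod 5): since gcd(11, 5) = 1, we get a unique residue mod 55.
    Write x = 0 + 11·t and substitute into x ≡ 0 (mod 5): 11·t ≡ 0 − 0 = 0 (mod 5).
    Reduce coefficients mod 5: 1·t ≡ 0 (mod 5).
    So t ≡ 0 (mod 5).
    Then x = 0 + 11·0 = 0, valid modulo lcm(11, 5) = 55: x ≡ 0 (mod 55).
  Combine with x ≡ 0 (mod 3): since gcd(55, 3) = 1, we get a unique residue mod 165.
    Write x = 0 + 55·t and substitute into x ≡ 0 (mod 3): 55·t ≡ 0 − 0 = 0 (mod 3).
    Reduce coefficients mod 3: 1·t ≡ 0 (mod 3).
    So t ≡ 0 (mod 3).
    Then x = 0 + 55·0 = 0, valid modulo lcm(55, 3) = 165: x ≡ 0 (mod 165).
Verify: 0 mod 11 = 0 ✓, 0 mod 5 = 0 ✓, 0 mod 3 = 0 ✓.

x ≡ 0 (mod 165).


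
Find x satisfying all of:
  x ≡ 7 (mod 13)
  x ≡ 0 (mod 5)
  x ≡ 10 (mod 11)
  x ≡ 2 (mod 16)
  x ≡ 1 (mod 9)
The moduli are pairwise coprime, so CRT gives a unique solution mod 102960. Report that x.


Product of moduli M = 13 · 5 · 11 · 16 · 9 = 102960.
Merge one congruence at a time:
  Start: x ≡ 7 (mod 13).
  Combine with x ≡ 0 (mod 5); new modulus lcm = 65.
    Write x = 7 + 13·t and substitute into x ≡ 0 (mod 5): 13·t ≡ 0 − 7 = -7 (mod 5).
    Reduce coefficients mod 5: 3·t ≡ 3 (mod 5).
    The inverse of 3 mod 5 is 2 (since 3·2 = 6 = 1·5 + 1), so t ≡ 2·3 = 6 ≡ 1 (mod 5).
    Then x = 7 + 13·1 = 20, valid modulo lcm(13, 5) = 65: x ≡ 20 (mod 65).
  Combine with x ≡ 10 (mod 11); new modulus lcm = 715.
    Write x = 20 + 65·t and substitute into x ≡ 10 (mod 11): 65·t ≡ 10 − 20 = -10 (mod 11).
    Reduce coefficients mod 11: 10·t ≡ 1 (mod 11).
    The inverse of 10 mod 11 is 10 (since 10·10 = 100 = 9·11 + 1), so t ≡ 10·1 = 10 ≡ 10 (mod 11).
    Then x = 20 + 65·10 = 670, valid modulo lcm(65, 11) = 715: x ≡ 670 (mod 715).
  Combine with x ≡ 2 (mod 16); new modulus lcm = 11440.
    Write x = 670 + 715·t and substitute into x ≡ 2 (mod 16): 715·t ≡ 2 − 670 = -668 (mod 16).
    Reduce coefficients mod 16: 11·t ≡ 4 (mod 16).
    The inverse of 11 mod 16 is 3 (since 11·3 = 33 = 2·16 + 1), so t ≡ 3·4 = 12 ≡ 12 (mod 16).
    Then x = 670 + 715·12 = 9250, valid modulo lcm(715, 16) = 11440: x ≡ 9250 (mod 11440).
  Combine with x ≡ 1 (mod 9); new modulus lcm = 102960.
    Write x = 9250 + 11440·t and substitute into x ≡ 1 (mod 9): 11440·t ≡ 1 − 9250 = -9249 (mod 9).
    Reduce coefficients mod 9: 1·t ≡ 3 (mod 9).
    So t ≡ 3 (mod 9).
    Then x = 9250 + 11440·3 = 43570, valid modulo lcm(11440, 9) = 102960: x ≡ 43570 (mod 102960).
Verify against each original: 43570 mod 13 = 7, 43570 mod 5 = 0, 43570 mod 11 = 10, 43570 mod 16 = 2, 43570 mod 9 = 1.

x ≡ 43570 (mod 102960).


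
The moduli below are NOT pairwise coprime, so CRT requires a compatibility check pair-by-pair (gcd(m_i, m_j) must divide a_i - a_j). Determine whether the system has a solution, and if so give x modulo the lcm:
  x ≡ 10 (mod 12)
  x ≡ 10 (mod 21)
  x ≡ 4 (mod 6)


Moduli 12, 21, 6 are not pairwise coprime, so CRT works modulo lcm(m_i) when all pairwise compatibility conditions hold.
Pairwise compatibility: gcd(m_i, m_j) must divide a_i - a_j for every pair.
Merge one congruence at a time:
  Start: x ≡ 10 (mod 12).
  Combine with x ≡ 10 (mod 21): gcd(12, 21) = 3; 10 - 10 = 0, which IS divisible by 3, so compatible.
    Write x = 10 + 12·t and substitute into x ≡ 10 (mod 21): 12·t ≡ 10 − 10 = 0 (mod 21).
    Divide the congruence (and modulus) by g = 3: 4·t ≡ 0 (mod 7).
    The inverse of 4 mod 7 is 2 (since 4·2 = 8 = 1·7 + 1), so t ≡ 2·0 = 0 ≡ 0 (mod 7).
    Then x = 10 + 12·0 = 10, valid modulo lcm(12, 21) = 84: x ≡ 10 (mod 84).
  Combine with x ≡ 4 (mod 6): gcd(84, 6) = 6; 4 - 10 = -6, which IS divisible by 6, so compatible.
    Write x = 10 + 84·t and substitute into x ≡ 4 (mod 6): 84·t ≡ 4 − 10 = -6 (mod 6).
    Divide the congruence (and modulus) by g = 6: 14·t ≡ -1 (mod 1).
    Modulo 1 every t works; take t = 0.
    Then x = 10 + 84·0 = 10, valid modulo lcm(84, 6) = 84: x ≡ 10 (mod 84).
Verify: 10 mod 12 = 10, 10 mod 21 = 10, 10 mod 6 = 4.

x ≡ 10 (mod 84).


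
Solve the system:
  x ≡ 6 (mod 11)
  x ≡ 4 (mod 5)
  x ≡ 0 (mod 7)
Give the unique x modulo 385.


Moduli 11, 5, 7 are pairwise coprime; by CRT there is a unique solution modulo M = 11 · 5 · 7 = 385.
Solve pairwise, accumulating the modulus:
  Start with x ≡ 6 (mod 11).
  Combine with x ≡ 4 (mod 5): since gcd(11, 5) = 1, we get a unique residue mod 55.
    Write x = 6 + 11·t and substitute into x ≡ 4 (mod 5): 11·t ≡ 4 − 6 = -2 (mod 5).
    Reduce coefficients mod 5: 1·t ≡ 3 (mod 5).
    So t ≡ 3 (mod 5).
    Then x = 6 + 11·3 = 39, valid modulo lcm(11, 5) = 55: x ≡ 39 (mod 55).
  Combine with x ≡ 0 (mod 7): since gcd(55, 7) = 1, we get a unique residue mod 385.
    Write x = 39 + 55·t and substitute into x ≡ 0 (mod 7): 55·t ≡ 0 − 39 = -39 (mod 7).
    Reduce coefficients mod 7: 6·t ≡ 3 (mod 7).
    The inverse of 6 mod 7 is 6 (since 6·6 = 36 = 5·7 + 1), so t ≡ 6·3 = 18 ≡ 4 (mod 7).
    Then x = 39 + 55·4 = 259, valid modulo lcm(55, 7) = 385: x ≡ 259 (mod 385).
Verify: 259 mod 11 = 6 ✓, 259 mod 5 = 4 ✓, 259 mod 7 = 0 ✓.

x ≡ 259 (mod 385).


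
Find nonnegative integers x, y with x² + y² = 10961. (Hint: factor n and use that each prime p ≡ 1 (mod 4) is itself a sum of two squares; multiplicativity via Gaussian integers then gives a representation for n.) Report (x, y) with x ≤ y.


Step 1: Factor n = 10961 = 97 · 113.
Step 2: Check the mod-4 condition on each prime factor: 97 ≡ 1 (mod 4), exponent 1; 113 ≡ 1 (mod 4), exponent 1.
All primes ≡ 3 (mod 4) appear to even exponent (or don't appear), so by the two-squares theorem n IS expressible as a sum of two squares.
Step 3: Build a representation. Here n = 97 · 113 is a product of primes ≡ 1 (mod 4). Each prime p ≡ 1 (mod 4) is itself a sum of two squares; find a² by testing p − a² for a perfect square:
  97: 97 − 1² = 96, 97 − 2² = 93, 97 − 3² = 88, 97 − 4² = 81 = 9² ⇒ 97 = 4² + 9².
  113: 113 − 1² = 112, 113 − 2² = 109, 113 − 3² = 104, 113 − 4² = 97, 113 − 5² = 88, 113 − 6² = 77, 113 − 7² = 64 = 8² ⇒ 113 = 7² + 8².
  Combine using the Brahmagupta–Fibonacci identity (a² + b²)(c² + d²) = (ac − bd)² + (ad + bc)² = (ac + bd)² + (ad − bc)²:
  97 · 113 = 10961: from (4² + 9²)(7² + 8²), take (4·7 − 9·8, 4·8 + 9·7) = (28 − 72, 32 + 63) = (-44, 95); dropping signs (only squares matter) gives (44, 95); check 44² + 95² = 1936 + 9025 = 10961 ✓.
Step 4: Order so x ≤ y and verify: 44² + 95² = 1936 + 9025 = 10961 = n. ✓

n = 10961 = 44² + 95² (one valid representation with x ≤ y).


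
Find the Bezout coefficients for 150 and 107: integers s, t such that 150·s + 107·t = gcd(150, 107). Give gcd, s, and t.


Euclidean algorithm on (150, 107) — divide until remainder is 0:
  150 = 1 · 107 + 43
  107 = 2 · 43 + 21
  43 = 2 · 21 + 1
  21 = 21 · 1 + 0
gcd(150, 107) = 1.
Track Bezout coefficients alongside the remainders: start with r₀ = 150 = a·1 + b·0 (s = 1, t = 0) and r₁ = 107 = a·0 + b·1 (s = 0, t = 1); each new remainder r_{k+1} = r_{k-1} − q_k·r_k inherits s_{k+1} = s_{k-1} − q_k·s_k, t_{k+1} = t_{k-1} − q_k·t_k, so r_k = a·s_k + b·t_k at every step:
  q = 1: r = 43, s = 1 − 1·0 = 1, t = 0 − 1·1 = -1  (check: 150·1 + 107·(-1) = 43)
  q = 2: r = 21, s = 0 − 2·1 = -2, t = 1 − 2·(-1) = 3  (check: 150·(-2) + 107·3 = 21)
  q = 2: r = 1, s = 1 − 2·(-2) = 5, t = -1 − 2·3 = -7  (check: 150·5 + 107·(-7) = 1)
The row with r = 1 (the gcd) gives the Bezout coefficients s = 5, t = -7.
Result: 150 · (5) + 107 · (-7) = 1.

gcd(150, 107) = 1; s = 5, t = -7 (check: 150·5 + 107·(-7) = 1).


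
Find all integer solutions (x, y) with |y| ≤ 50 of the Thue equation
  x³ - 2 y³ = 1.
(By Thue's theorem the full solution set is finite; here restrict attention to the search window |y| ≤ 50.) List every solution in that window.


The equation is x³ - 2y³ = 1. For fixed y, x³ = 2·y³ + 1, so a solution requires the RHS to be a perfect cube.
Strategy: iterate y from -50 to 50, compute RHS = 2·y³ + 1, and check whether it is a (positive or negative) perfect cube.
Check small values of y:
  y = 0: RHS = 1 = (1)³ ⇒ x = 1 works.
  y = 1: RHS = 3 is not a perfect cube.
  y = -1: RHS = -1 = (-1)³ ⇒ x = -1 works.
  y = 2: RHS = 17 is not a perfect cube.
  y = -2: RHS = -15 is not a perfect cube.
  y = 3: RHS = 55 is not a perfect cube.
  y = -3: RHS = -53 is not a perfect cube.
Continuing the search up to |y| = 50 finds no further solutions beyond those listed.
Collected solutions: (1, 0), (-1, -1).

Solutions (with |y| ≤ 50): (1, 0), (-1, -1).


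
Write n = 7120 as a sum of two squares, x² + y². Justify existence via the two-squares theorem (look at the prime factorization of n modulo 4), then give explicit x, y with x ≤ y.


Step 1: Factor n = 7120 = 2^4 · 5 · 89.
Step 2: Check the mod-4 condition on each prime factor: 2 = 2 (special); 5 ≡ 1 (mod 4), exponent 1; 89 ≡ 1 (mod 4), exponent 1.
All primes ≡ 3 (mod 4) appear to even exponent (or don't appear), so by the two-squares theorem n IS expressible as a sum of two squares.
Step 3: Build a representation. Group n = k² · m with k = 4 and m = 5 · 89 = 445 (a product of primes ≡ 1 (mod 4)); a representation of m scales to one of n via (k·x)² + (k·y)² = k²(x² + y²). Each prime p ≡ 1 (mod 4) is itself a sum of two squares; find a² by testing p − a² for a perfect square:
  5: 5 − 1² = 4 = 2² ⇒ 5 = 1² + 2².
  89: 89 − 1² = 88, 89 − 2² = 85, 89 − 3² = 80, 89 − 4² = 73, 89 − 5² = 64 = 8² ⇒ 89 = 5² + 8².
  Combine using the Brahmagupta–Fibonacci identity (a² + b²)(c² + d²) = (ac − bd)² + (ad + bc)² = (ac + bd)² + (ad − bc)²:
  5 · 89 = 445: from (1² + 2²)(5² + 8²), take (1·5 − 2·8, 1·8 + 2·5) = (5 − 16, 8 + 10) = (-11, 18); dropping signs (only squares matter) gives (11, 18); check 11² + 18² = 121 + 324 = 445 ✓.
  Scale by k = 4: (4·11, 4·18) = (44, 72).
Step 4: Order so x ≤ y and verify: 44² + 72² = 1936 + 5184 = 7120 = n. ✓

n = 7120 = 44² + 72² (one valid representation with x ≤ y).


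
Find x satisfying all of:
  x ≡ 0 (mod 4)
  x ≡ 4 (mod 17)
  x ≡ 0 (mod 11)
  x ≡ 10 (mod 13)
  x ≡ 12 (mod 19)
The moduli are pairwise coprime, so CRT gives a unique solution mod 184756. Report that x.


Product of moduli M = 4 · 17 · 11 · 13 · 19 = 184756.
Merge one congruence at a time:
  Start: x ≡ 0 (mod 4).
  Combine with x ≡ 4 (mod 17); new modulus lcm = 68.
    Write x = 0 + 4·t and substitute into x ≡ 4 (mod 17): 4·t ≡ 4 − 0 = 4 (mod 17).
    The inverse of 4 mod 17 is 13 (since 4·13 = 52 = 3·17 + 1), so t ≡ 13·4 = 52 ≡ 1 (mod 17).
    Then x = 0 + 4·1 = 4, valid modulo lcm(4, 17) = 68: x ≡ 4 (mod 68).
  Combine with x ≡ 0 (mod 11); new modulus lcm = 748.
    Write x = 4 + 68·t and substitute into x ≡ 0 (mod 11): 68·t ≡ 0 − 4 = -4 (mod 11).
    Reduce coefficients mod 11: 2·t ≡ 7 (mod 11).
    The inverse of 2 mod 11 is 6 (since 2·6 = 12 = 1·11 + 1), so t ≡ 6·7 = 42 ≡ 9 (mod 11).
    Then x = 4 + 68·9 = 616, valid modulo lcm(68, 11) = 748: x ≡ 616 (mod 748).
  Combine with x ≡ 10 (mod 13); new modulus lcm = 9724.
    Write x = 616 + 748·t and substitute into x ≡ 10 (mod 13): 748·t ≡ 10 − 616 = -606 (mod 13).
    Reduce coefficients mod 13: 7·t ≡ 5 (mod 13).
    The inverse of 7 mod 13 is 2 (since 7·2 = 14 = 1·13 + 1), so t ≡ 2·5 = 10 ≡ 10 (mod 13).
    Then x = 616 + 748·10 = 8096, valid modulo lcm(748, 13) = 9724: x ≡ 8096 (mod 9724).
  Combine with x ≡ 12 (mod 19); new modulus lcm = 184756.
    Write x = 8096 + 9724·t and substitute into x ≡ 12 (mod 19): 9724·t ≡ 12 − 8096 = -8084 (mod 19).
    Reduce coefficients mod 19: 15·t ≡ 10 (mod 19).
    The inverse of 15 mod 19 is 14 (since 15·14 = 210 = 11·19 + 1), so t ≡ 14·10 = 140 ≡ 7 (mod 19).
    Then x = 8096 + 9724·7 = 76164, valid modulo lcm(9724, 19) = 184756: x ≡ 76164 (mod 184756).
Verify against each original: 76164 mod 4 = 0, 76164 mod 17 = 4, 76164 mod 11 = 0, 76164 mod 13 = 10, 76164 mod 19 = 12.

x ≡ 76164 (mod 184756).


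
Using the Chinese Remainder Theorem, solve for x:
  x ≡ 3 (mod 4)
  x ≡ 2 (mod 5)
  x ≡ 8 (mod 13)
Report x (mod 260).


Moduli 4, 5, 13 are pairwise coprime; by CRT there is a unique solution modulo M = 4 · 5 · 13 = 260.
Solve pairwise, accumulating the modulus:
  Start with x ≡ 3 (mod 4).
  Combine with x ≡ 2 (mod 5): since gcd(4, 5) = 1, we get a unique residue mod 20.
    Write x = 3 + 4·t and substitute into x ≡ 2 (mod 5): 4·t ≡ 2 − 3 = -1 (mod 5).
    Reduce coefficients mod 5: 4·t ≡ 4 (mod 5).
    The inverse of 4 mod 5 is 4 (since 4·4 = 16 = 3·5 + 1), so t ≡ 4·4 = 16 ≡ 1 (mod 5).
    Then x = 3 + 4·1 = 7, valid modulo lcm(4, 5) = 20: x ≡ 7 (mod 20).
  Combine with x ≡ 8 (mod 13): since gcd(20, 13) = 1, we get a unique residue mod 260.
    Write x = 7 + 20·t and substitute into x ≡ 8 (mod 13): 20·t ≡ 8 − 7 = 1 (mod 13).
    Reduce coefficients mod 13: 7·t ≡ 1 (mod 13).
    The inverse of 7 mod 13 is 2 (since 7·2 = 14 = 1·13 + 1), so t ≡ 2·1 = 2 ≡ 2 (mod 13).
    Then x = 7 + 20·2 = 47, valid modulo lcm(20, 13) = 260: x ≡ 47 (mod 260).
Verify: 47 mod 4 = 3 ✓, 47 mod 5 = 2 ✓, 47 mod 13 = 8 ✓.

x ≡ 47 (mod 260).


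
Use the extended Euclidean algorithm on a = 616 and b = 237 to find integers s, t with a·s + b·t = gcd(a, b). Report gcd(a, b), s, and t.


Euclidean algorithm on (616, 237) — divide until remainder is 0:
  616 = 2 · 237 + 142
  237 = 1 · 142 + 95
  142 = 1 · 95 + 47
  95 = 2 · 47 + 1
  47 = 47 · 1 + 0
gcd(616, 237) = 1.
Track Bezout coefficients alongside the remainders: start with r₀ = 616 = a·1 + b·0 (s = 1, t = 0) and r₁ = 237 = a·0 + b·1 (s = 0, t = 1); each new remainder r_{k+1} = r_{k-1} − q_k·r_k inherits s_{k+1} = s_{k-1} − q_k·s_k, t_{k+1} = t_{k-1} − q_k·t_k, so r_k = a·s_k + b·t_k at every step:
  q = 2: r = 142, s = 1 − 2·0 = 1, t = 0 − 2·1 = -2  (check: 616·1 + 237·(-2) = 142)
  q = 1: r = 95, s = 0 − 1·1 = -1, t = 1 − 1·(-2) = 3  (check: 616·(-1) + 237·3 = 95)
  q = 1: r = 47, s = 1 − 1·(-1) = 2, t = -2 − 1·3 = -5  (check: 616·2 + 237·(-5) = 47)
  q = 2: r = 1, s = -1 − 2·2 = -5, t = 3 − 2·(-5) = 13  (check: 616·(-5) + 237·13 = 1)
The row with r = 1 (the gcd) gives the Bezout coefficients s = -5, t = 13.
Result: 616 · (-5) + 237 · (13) = 1.

gcd(616, 237) = 1; s = -5, t = 13 (check: 616·(-5) + 237·13 = 1).


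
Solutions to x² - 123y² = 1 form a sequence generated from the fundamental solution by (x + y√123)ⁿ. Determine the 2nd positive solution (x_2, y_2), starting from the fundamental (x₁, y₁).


Step 1: Find the fundamental solution (x₁, y₁) of x² - 123y² = 1.
  Expand √123 as a continued fraction. a₀ = ⌊√123⌋ = 11; iterate m_{k+1} = d_k·a_k − m_k, d_{k+1} = (123 − m_{k+1}²)/d_k, a_{k+1} = ⌊(a₀ + m_{k+1})/d_{k+1}⌋ (starting m₀ = 0, d₀ = 1), with convergents p_k = a_k·p_{k-1} + p_{k-2}, q_k = a_k·q_{k-1} + q_{k-2} (p₋₁ = 1, q₋₁ = 0):
  k = 0: a₀ = 11; p₀/q₀ = 11/1; p₀² − 123·q₀² = 121 − 123 = -2.
  k = 1: m = 11, d = 2, a = ⌊(11 + 11)/2⌋ = 11; p/q = (11·11 + 1)/(11·1 + 0) = 122/11; p² − 123·q² = 14884 − 14883 = 1.
  The first convergent with p² − 123·q² = 1 gives the fundamental solution (x₁, y₁) = (122, 11).
Step 2: Apply the recurrence (x_{n+1}, y_{n+1}) = (x₁x_n + 123y₁y_n, x₁y_n + y₁x_n) repeatedly.
  From (x_1, y_1) = (122, 11): x_2 = 122·122 + 123·11·11 = 29767; y_2 = 122·11 + 11·122 = 2684.
Step 3: Verify x_2² - 123·y_2² = 886074289 - 886074288 = 1 (should be 1). ✓

(x_1, y_1) = (122, 11); (x_2, y_2) = (29767, 2684).


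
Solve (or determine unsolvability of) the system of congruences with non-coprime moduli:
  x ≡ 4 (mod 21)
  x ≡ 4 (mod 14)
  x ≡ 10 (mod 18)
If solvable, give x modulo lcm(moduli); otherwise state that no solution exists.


Moduli 21, 14, 18 are not pairwise coprime, so CRT works modulo lcm(m_i) when all pairwise compatibility conditions hold.
Pairwise compatibility: gcd(m_i, m_j) must divide a_i - a_j for every pair.
Merge one congruence at a time:
  Start: x ≡ 4 (mod 21).
  Combine with x ≡ 4 (mod 14): gcd(21, 14) = 7; 4 - 4 = 0, which IS divisible by 7, so compatible.
    Write x = 4 + 21·t and substitute into x ≡ 4 (mod 14): 21·t ≡ 4 − 4 = 0 (mod 14).
    Divide the congruence (and modulus) by g = 7: 3·t ≡ 0 (mod 2).
    Reduce coefficients mod 2: 1·t ≡ 0 (mod 2).
    So t ≡ 0 (mod 2).
    Then x = 4 + 21·0 = 4, valid modulo lcm(21, 14) = 42: x ≡ 4 (mod 42).
  Combine with x ≡ 10 (mod 18): gcd(42, 18) = 6; 10 - 4 = 6, which IS divisible by 6, so compatible.
    Write x = 4 + 42·t and substitute into x ≡ 10 (mod 18): 42·t ≡ 10 − 4 = 6 (mod 18).
    Divide the congruence (and modulus) by g = 6: 7·t ≡ 1 (mod 3).
    Reduce coefficients mod 3: 1·t ≡ 1 (mod 3).
    So t ≡ 1 (mod 3).
    Then x = 4 + 42·1 = 46, valid modulo lcm(42, 18) = 126: x ≡ 46 (mod 126).
Verify: 46 mod 21 = 4, 46 mod 14 = 4, 46 mod 18 = 10.

x ≡ 46 (mod 126).


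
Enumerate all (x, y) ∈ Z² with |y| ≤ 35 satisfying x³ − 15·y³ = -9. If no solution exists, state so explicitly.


The equation is x³ - 15y³ = -9. For fixed y, x³ = 15·y³ − 9, so a solution requires the RHS to be a perfect cube.
Strategy: iterate y from -35 to 35, compute RHS = 15·y³ − 9, and check whether it is a (positive or negative) perfect cube.
Check small values of y:
  y = 0: RHS = -9 is not a perfect cube.
  y = 1: RHS = 6 is not a perfect cube.
  y = -1: RHS = -24 is not a perfect cube.
  y = 2: RHS = 111 is not a perfect cube.
  y = -2: RHS = -129 is not a perfect cube.
  y = 3: RHS = 396 is not a perfect cube.
  y = -3: RHS = -414 is not a perfect cube.
Continuing the search up to |y| = 35 finds no solutions either.
No (x, y) in the scanned range satisfies the equation.

No integer solutions with |y| ≤ 35.


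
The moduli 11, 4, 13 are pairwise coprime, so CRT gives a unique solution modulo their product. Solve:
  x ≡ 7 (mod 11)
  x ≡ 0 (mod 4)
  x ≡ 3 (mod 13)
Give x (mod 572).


Moduli 11, 4, 13 are pairwise coprime; by CRT there is a unique solution modulo M = 11 · 4 · 13 = 572.
Solve pairwise, accumulating the modulus:
  Start with x ≡ 7 (mod 11).
  Combine with x ≡ 0 (mod 4): since gcd(11, 4) = 1, we get a unique residue mod 44.
    Write x = 7 + 11·t and substitute into x ≡ 0 (mod 4): 11·t ≡ 0 − 7 = -7 (mod 4).
    Reduce coefficients mod 4: 3·t ≡ 1 (mod 4).
    The inverse of 3 mod 4 is 3 (since 3·3 = 9 = 2·4 + 1), so t ≡ 3·1 = 3 ≡ 3 (mod 4).
    Then x = 7 + 11·3 = 40, valid modulo lcm(11, 4) = 44: x ≡ 40 (mod 44).
  Combine with x ≡ 3 (mod 13): since gcd(44, 13) = 1, we get a unique residue mod 572.
    Write x = 40 + 44·t and substitute into x ≡ 3 (mod 13): 44·t ≡ 3 − 40 = -37 (mod 13).
    Reduce coefficients mod 13: 5·t ≡ 2 (mod 13).
    The inverse of 5 mod 13 is 8 (since 5·8 = 40 = 3·13 + 1), so t ≡ 8·2 = 16 ≡ 3 (mod 13).
    Then x = 40 + 44·3 = 172, valid modulo lcm(44, 13) = 572: x ≡ 172 (mod 572).
Verify: 172 mod 11 = 7 ✓, 172 mod 4 = 0 ✓, 172 mod 13 = 3 ✓.

x ≡ 172 (mod 572).


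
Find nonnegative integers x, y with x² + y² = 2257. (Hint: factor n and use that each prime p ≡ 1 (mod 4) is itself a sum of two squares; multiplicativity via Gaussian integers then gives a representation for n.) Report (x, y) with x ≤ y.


Step 1: Factor n = 2257 = 37 · 61.
Step 2: Check the mod-4 condition on each prime factor: 37 ≡ 1 (mod 4), exponent 1; 61 ≡ 1 (mod 4), exponent 1.
All primes ≡ 3 (mod 4) appear to even exponent (or don't appear), so by the two-squares theorem n IS expressible as a sum of two squares.
Step 3: Build a representation. Here n = 37 · 61 is a product of primes ≡ 1 (mod 4). Each prime p ≡ 1 (mod 4) is itself a sum of two squares; find a² by testing p − a² for a perfect square:
  37: 37 − 1² = 36 = 6² ⇒ 37 = 1² + 6².
  61: 61 − 1² = 60, 61 − 2² = 57, 61 − 3² = 52, 61 − 4² = 45, 61 − 5² = 36 = 6² ⇒ 61 = 5² + 6².
  Combine using the Brahmagupta–Fibonacci identity (a² + b²)(c² + d²) = (ac − bd)² + (ad + bc)² = (ac + bd)² + (ad − bc)²:
  37 · 61 = 2257: from (1² + 6²)(5² + 6²), take (1·5 − 6·6, 1·6 + 6·5) = (5 − 36, 6 + 30) = (-31, 36); dropping signs (only squares matter) gives (31, 36); check 31² + 36² = 961 + 1296 = 2257 ✓.
Step 4: Order so x ≤ y and verify: 31² + 36² = 961 + 1296 = 2257 = n. ✓

n = 2257 = 31² + 36² (one valid representation with x ≤ y).


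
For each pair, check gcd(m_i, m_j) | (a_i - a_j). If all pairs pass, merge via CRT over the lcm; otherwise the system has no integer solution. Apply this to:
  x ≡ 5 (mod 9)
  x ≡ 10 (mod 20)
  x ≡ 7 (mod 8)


Moduli 9, 20, 8 are not pairwise coprime, so CRT works modulo lcm(m_i) when all pairwise compatibility conditions hold.
Pairwise compatibility: gcd(m_i, m_j) must divide a_i - a_j for every pair.
Merge one congruence at a time:
  Start: x ≡ 5 (mod 9).
  Combine with x ≡ 10 (mod 20): gcd(9, 20) = 1; 10 - 5 = 5, which IS divisible by 1, so compatible.
    Write x = 5 + 9·t and substitute into x ≡ 10 (mod 20): 9·t ≡ 10 − 5 = 5 (mod 20).
    The inverse of 9 mod 20 is 9 (since 9·9 = 81 = 4·20 + 1), so t ≡ 9·5 = 45 ≡ 5 (mod 20).
    Then x = 5 + 9·5 = 50, valid modulo lcm(9, 20) = 180: x ≡ 50 (mod 180).
  Combine with x ≡ 7 (mod 8): gcd(180, 8) = 4, and 7 - 50 = -43 is NOT divisible by 4.
    ⇒ system is inconsistent (no integer solution).

No solution (the system is inconsistent).


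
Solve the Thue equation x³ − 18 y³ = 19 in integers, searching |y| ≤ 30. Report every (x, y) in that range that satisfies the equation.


The equation is x³ - 18y³ = 19. For fixed y, x³ = 18·y³ + 19, so a solution requires the RHS to be a perfect cube.
Strategy: iterate y from -30 to 30, compute RHS = 18·y³ + 19, and check whether it is a (positive or negative) perfect cube.
Check small values of y:
  y = 0: RHS = 19 is not a perfect cube.
  y = 1: RHS = 37 is not a perfect cube.
  y = -1: RHS = 1 = (1)³ ⇒ x = 1 works.
  y = 2: RHS = 163 is not a perfect cube.
  y = -2: RHS = -125 = (-5)³ ⇒ x = -5 works.
  y = 3: RHS = 505 is not a perfect cube.
  y = -3: RHS = -467 is not a perfect cube.
Continuing the search up to |y| = 30 finds no further solutions beyond those listed.
Collected solutions: (1, -1), (-5, -2).

Solutions (with |y| ≤ 30): (1, -1), (-5, -2).


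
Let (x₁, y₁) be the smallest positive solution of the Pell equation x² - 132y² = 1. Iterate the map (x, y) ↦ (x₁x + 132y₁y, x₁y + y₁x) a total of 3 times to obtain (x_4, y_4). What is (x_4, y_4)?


Step 1: Find the fundamental solution (x₁, y₁) of x² - 132y² = 1.
  Expand √132 as a continued fraction. a₀ = ⌊√132⌋ = 11; iterate m_{k+1} = d_k·a_k − m_k, d_{k+1} = (132 − m_{k+1}²)/d_k, a_{k+1} = ⌊(a₀ + m_{k+1})/d_{k+1}⌋ (starting m₀ = 0, d₀ = 1), with convergents p_k = a_k·p_{k-1} + p_{k-2}, q_k = a_k·q_{k-1} + q_{k-2} (p₋₁ = 1, q₋₁ = 0):
  k = 0: a₀ = 11; p₀/q₀ = 11/1; p₀² − 132·q₀² = 121 − 132 = -11.
  k = 1: m = 11, d = 11, a = ⌊(11 + 11)/11⌋ = 2; p/q = (2·11 + 1)/(2·1 + 0) = 23/2; p² − 132·q² = 529 − 528 = 1.
  The first convergent with p² − 132·q² = 1 gives the fundamental solution (x₁, y₁) = (23, 2).
Step 2: Apply the recurrence (x_{n+1}, y_{n+1}) = (x₁x_n + 132y₁y_n, x₁y_n + y₁x_n) repeatedly.
  From (x_1, y_1) = (23, 2): x_2 = 23·23 + 132·2·2 = 1057; y_2 = 23·2 + 2·23 = 92.
  From (x_2, y_2) = (1057, 92): x_3 = 23·1057 + 132·2·92 = 48599; y_3 = 23·92 + 2·1057 = 4230.
  From (x_3, y_3) = (48599, 4230): x_4 = 23·48599 + 132·2·4230 = 2234497; y_4 = 23·4230 + 2·48599 = 194488.
Step 3: Verify x_4² - 132·y_4² = 4992976843009 - 4992976843008 = 1 (should be 1). ✓

(x_1, y_1) = (23, 2); (x_4, y_4) = (2234497, 194488).


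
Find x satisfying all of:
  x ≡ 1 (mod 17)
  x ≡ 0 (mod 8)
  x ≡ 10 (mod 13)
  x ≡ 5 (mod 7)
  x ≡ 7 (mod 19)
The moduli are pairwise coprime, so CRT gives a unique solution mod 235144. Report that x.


Product of moduli M = 17 · 8 · 13 · 7 · 19 = 235144.
Merge one congruence at a time:
  Start: x ≡ 1 (mod 17).
  Combine with x ≡ 0 (mod 8); new modulus lcm = 136.
    Write x = 1 + 17·t and substitute into x ≡ 0 (mod 8): 17·t ≡ 0 − 1 = -1 (mod 8).
    Reduce coefficients mod 8: 1·t ≡ 7 (mod 8).
    So t ≡ 7 (mod 8).
    Then x = 1 + 17·7 = 120, valid modulo lcm(17, 8) = 136: x ≡ 120 (mod 136).
  Combine with x ≡ 10 (mod 13); new modulus lcm = 1768.
    Write x = 120 + 136·t and substitute into x ≡ 10 (mod 13): 136·t ≡ 10 − 120 = -110 (mod 13).
    Reduce coefficients mod 13: 6·t ≡ 7 (mod 13).
    The inverse of 6 mod 13 is 11 (since 6·11 = 66 = 5·13 + 1), so t ≡ 11·7 = 77 ≡ 12 (mod 13).
    Then x = 120 + 136·12 = 1752, valid modulo lcm(136, 13) = 1768: x ≡ 1752 (mod 1768).
  Combine with x ≡ 5 (mod 7); new modulus lcm = 12376.
    Write x = 1752 + 1768·t and substitute into x ≡ 5 (mod 7): 1768·t ≡ 5 − 1752 = -1747 (mod 7).
    Reduce coefficients mod 7: 4·t ≡ 3 (mod 7).
    The inverse of 4 mod 7 is 2 (since 4·2 = 8 = 1·7 + 1), so t ≡ 2·3 = 6 ≡ 6 (mod 7).
    Then x = 1752 + 1768·6 = 12360, valid modulo lcm(1768, 7) = 12376: x ≡ 12360 (mod 12376).
  Combine with x ≡ 7 (mod 19); new modulus lcm = 235144.
    Write x = 12360 + 12376·t and substitute into x ≡ 7 (mod 19): 12376·t ≡ 7 − 12360 = -12353 (mod 19).
    Reduce coefficients mod 19: 7·t ≡ 16 (mod 19).
    The inverse of 7 mod 19 is 11 (since 7·11 = 77 = 4·19 + 1), so t ≡ 11·16 = 176 ≡ 5 (mod 19).
    Then x = 12360 + 12376·5 = 74240, valid modulo lcm(12376, 19) = 235144: x ≡ 74240 (mod 235144).
Verify against each original: 74240 mod 17 = 1, 74240 mod 8 = 0, 74240 mod 13 = 10, 74240 mod 7 = 5, 74240 mod 19 = 7.

x ≡ 74240 (mod 235144).


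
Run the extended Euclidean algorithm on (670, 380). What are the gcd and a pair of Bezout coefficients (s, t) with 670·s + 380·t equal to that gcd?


Euclidean algorithm on (670, 380) — divide until remainder is 0:
  670 = 1 · 380 + 290
  380 = 1 · 290 + 90
  290 = 3 · 90 + 20
  90 = 4 · 20 + 10
  20 = 2 · 10 + 0
gcd(670, 380) = 10.
Track Bezout coefficients alongside the remainders: start with r₀ = 670 = a·1 + b·0 (s = 1, t = 0) and r₁ = 380 = a·0 + b·1 (s = 0, t = 1); each new remainder r_{k+1} = r_{k-1} − q_k·r_k inherits s_{k+1} = s_{k-1} − q_k·s_k, t_{k+1} = t_{k-1} − q_k·t_k, so r_k = a·s_k + b·t_k at every step:
  q = 1: r = 290, s = 1 − 1·0 = 1, t = 0 − 1·1 = -1  (check: 670·1 + 380·(-1) = 290)
  q = 1: r = 90, s = 0 − 1·1 = -1, t = 1 − 1·(-1) = 2  (check: 670·(-1) + 380·2 = 90)
  q = 3: r = 20, s = 1 − 3·(-1) = 4, t = -1 − 3·2 = -7  (check: 670·4 + 380·(-7) = 20)
  q = 4: r = 10, s = -1 − 4·4 = -17, t = 2 − 4·(-7) = 30  (check: 670·(-17) + 380·30 = 10)
The row with r = 10 (the gcd) gives the Bezout coefficients s = -17, t = 30.
Result: 670 · (-17) + 380 · (30) = 10.

gcd(670, 380) = 10; s = -17, t = 30 (check: 670·(-17) + 380·30 = 10).


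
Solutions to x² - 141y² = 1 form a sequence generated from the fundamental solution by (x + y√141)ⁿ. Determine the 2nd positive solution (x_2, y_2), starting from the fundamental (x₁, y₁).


Step 1: Find the fundamental solution (x₁, y₁) of x² - 141y² = 1.
  Expand √141 as a continued fraction. a₀ = ⌊√141⌋ = 11; iterate m_{k+1} = d_k·a_k − m_k, d_{k+1} = (141 − m_{k+1}²)/d_k, a_{k+1} = ⌊(a₀ + m_{k+1})/d_{k+1}⌋ (starting m₀ = 0, d₀ = 1), with convergents p_k = a_k·p_{k-1} + p_{k-2}, q_k = a_k·q_{k-1} + q_{k-2} (p₋₁ = 1, q₋₁ = 0):
  k = 0: a₀ = 11; p₀/q₀ = 11/1; p₀² − 141·q₀² = 121 − 141 = -20.
  k = 1: m = 11, d = 20, a = ⌊(11 + 11)/20⌋ = 1; p/q = (1·11 + 1)/(1·1 + 0) = 12/1; p² − 141·q² = 144 − 141 = 3.
  k = 2: m = 9, d = 3, a = ⌊(11 + 9)/3⌋ = 6; p/q = (6·12 + 11)/(6·1 + 1) = 83/7; p² − 141·q² = 6889 − 6909 = -20.
  k = 3: m = 9, d = 20, a = ⌊(11 + 9)/20⌋ = 1; p/q = (1·83 + 12)/(1·7 + 1) = 95/8; p² − 141·q² = 9025 − 9024 = 1.
  The first convergent with p² − 141·q² = 1 gives the fundamental solution (x₁, y₁) = (95, 8).
Step 2: Apply the recurrence (x_{n+1}, y_{n+1}) = (x₁x_n + 141y₁y_n, x₁y_n + y₁x_n) repeatedly.
  From (x_1, y_1) = (95, 8): x_2 = 95·95 + 141·8·8 = 18049; y_2 = 95·8 + 8·95 = 1520.
Step 3: Verify x_2² - 141·y_2² = 325766401 - 325766400 = 1 (should be 1). ✓

(x_1, y_1) = (95, 8); (x_2, y_2) = (18049, 1520).


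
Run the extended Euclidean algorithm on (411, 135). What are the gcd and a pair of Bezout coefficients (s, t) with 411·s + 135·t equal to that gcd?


Euclidean algorithm on (411, 135) — divide until remainder is 0:
  411 = 3 · 135 + 6
  135 = 22 · 6 + 3
  6 = 2 · 3 + 0
gcd(411, 135) = 3.
Track Bezout coefficients alongside the remainders: start with r₀ = 411 = a·1 + b·0 (s = 1, t = 0) and r₁ = 135 = a·0 + b·1 (s = 0, t = 1); each new remainder r_{k+1} = r_{k-1} − q_k·r_k inherits s_{k+1} = s_{k-1} − q_k·s_k, t_{k+1} = t_{k-1} − q_k·t_k, so r_k = a·s_k + b·t_k at every step:
  q = 3: r = 6, s = 1 − 3·0 = 1, t = 0 − 3·1 = -3  (check: 411·1 + 135·(-3) = 6)
  q = 22: r = 3, s = 0 − 22·1 = -22, t = 1 − 22·(-3) = 67  (check: 411·(-22) + 135·67 = 3)
The row with r = 3 (the gcd) gives the Bezout coefficients s = -22, t = 67.
Result: 411 · (-22) + 135 · (67) = 3.

gcd(411, 135) = 3; s = -22, t = 67 (check: 411·(-22) + 135·67 = 3).


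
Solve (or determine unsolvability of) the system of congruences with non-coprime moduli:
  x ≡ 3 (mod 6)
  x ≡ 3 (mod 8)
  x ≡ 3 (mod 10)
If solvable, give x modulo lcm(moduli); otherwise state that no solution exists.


Moduli 6, 8, 10 are not pairwise coprime, so CRT works modulo lcm(m_i) when all pairwise compatibility conditions hold.
Pairwise compatibility: gcd(m_i, m_j) must divide a_i - a_j for every pair.
Merge one congruence at a time:
  Start: x ≡ 3 (mod 6).
  Combine with x ≡ 3 (mod 8): gcd(6, 8) = 2; 3 - 3 = 0, which IS divisible by 2, so compatible.
    Write x = 3 + 6·t and substitute into x ≡ 3 (mod 8): 6·t ≡ 3 − 3 = 0 (mod 8).
    Divide the congruence (and modulus) by g = 2: 3·t ≡ 0 (mod 4).
    The inverse of 3 mod 4 is 3 (since 3·3 = 9 = 2·4 + 1), so t ≡ 3·0 = 0 ≡ 0 (mod 4).
    Then x = 3 + 6·0 = 3, valid modulo lcm(6, 8) = 24: x ≡ 3 (mod 24).
  Combine with x ≡ 3 (mod 10): gcd(24, 10) = 2; 3 - 3 = 0, which IS divisible by 2, so compatible.
    Write x = 3 + 24·t and substitute into x ≡ 3 (mod 10): 24·t ≡ 3 − 3 = 0 (mod 10).
    Divide the congruence (and modulus) by g = 2: 12·t ≡ 0 (mod 5).
    Reduce coefficients mod 5: 2·t ≡ 0 (mod 5).
    The inverse of 2 mod 5 is 3 (since 2·3 = 6 = 1·5 + 1), so t ≡ 3·0 = 0 ≡ 0 (mod 5).
    Then x = 3 + 24·0 = 3, valid modulo lcm(24, 10) = 120: x ≡ 3 (mod 120).
Verify: 3 mod 6 = 3, 3 mod 8 = 3, 3 mod 10 = 3.

x ≡ 3 (mod 120).
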